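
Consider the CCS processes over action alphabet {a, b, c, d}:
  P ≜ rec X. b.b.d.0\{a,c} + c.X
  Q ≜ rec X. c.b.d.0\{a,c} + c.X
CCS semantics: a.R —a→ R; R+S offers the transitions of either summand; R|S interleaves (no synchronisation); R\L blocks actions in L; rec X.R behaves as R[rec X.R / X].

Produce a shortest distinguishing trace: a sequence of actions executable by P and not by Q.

LTS(P): 4 reachable states
  s0 = rec X. b.b.d.0\{a,c} + c.X → -b-> s1, -c-> s0
  s1 = b.d.0\{a,c} → -b-> s2
  s2 = d.0\{a,c} → -d-> s3
  s3 = 0\{a,c} → stopped
LTS(Q): 4 reachable states
  t0 = rec X. c.b.d.0\{a,c} + c.X → -c-> t0, -c-> t1
  t1 = b.d.0\{a,c} → -b-> t2
  t2 = d.0\{a,c} → -d-> t3
  t3 = 0\{a,c} → stopped
Executing b from P (initial set {s0}):
  step 1 (b): {s1}
  ✓ P
Executing b from Q (initial set {t0}):
  step 1 (b): no successor for Q

b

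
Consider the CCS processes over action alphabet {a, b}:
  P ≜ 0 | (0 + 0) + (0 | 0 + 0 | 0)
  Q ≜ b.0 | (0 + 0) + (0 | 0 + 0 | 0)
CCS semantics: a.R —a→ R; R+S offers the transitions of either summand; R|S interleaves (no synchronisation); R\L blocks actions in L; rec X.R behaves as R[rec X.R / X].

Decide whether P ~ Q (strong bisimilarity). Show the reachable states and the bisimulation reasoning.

P ≁ Q

P's transition system — 1 states:
  p0 = 0 | (0 + 0) + (0 | 0 + 0 | 0) ⊢ ∅
Q's transition system — 2 states:
  q0 = b.0 | (0 + 0) + (0 | 0 + 0 | 0) ⊢ =b=> q1
  q1 = 0 | (0 + 0) ⊢ ∅
Coarsest stable partition (strong bisimilarity classes):
  B0 = {p0, q1}
  B1 = {q0}
p0 ∈ B0, q0 ∈ B1 → different blocks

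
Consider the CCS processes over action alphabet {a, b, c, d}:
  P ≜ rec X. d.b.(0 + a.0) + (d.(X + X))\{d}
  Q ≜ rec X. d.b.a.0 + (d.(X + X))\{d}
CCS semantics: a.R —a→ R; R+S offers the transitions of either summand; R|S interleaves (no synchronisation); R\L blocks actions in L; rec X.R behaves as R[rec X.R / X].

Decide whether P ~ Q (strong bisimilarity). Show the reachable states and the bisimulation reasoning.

P's transition system — 4 states:
  m0 = rec X. d.b.(0 + a.0) + (d.(X + X))\{d} ⊢ -d-> m1
  m1 = b.(0 + a.0) ⊢ -b-> m2
  m2 = 0 + a.0 ⊢ -a-> m3
  m3 = 0 ⊢ ·
Q's transition system — 4 states:
  n0 = rec X. d.b.a.0 + (d.(X + X))\{d} ⊢ -d-> n1
  n1 = b.a.0 ⊢ -b-> n2
  n2 = a.0 ⊢ -a-> n3
  n3 = 0 ⊢ ·
Bisimilarity quotient blocks:
  B0 = {m0, n0}
  B1 = {m1, n1}
  B2 = {m2, n2}
  B3 = {m3, n3}
m0 ∈ B0, n0 ∈ B0 → same block

bisimilar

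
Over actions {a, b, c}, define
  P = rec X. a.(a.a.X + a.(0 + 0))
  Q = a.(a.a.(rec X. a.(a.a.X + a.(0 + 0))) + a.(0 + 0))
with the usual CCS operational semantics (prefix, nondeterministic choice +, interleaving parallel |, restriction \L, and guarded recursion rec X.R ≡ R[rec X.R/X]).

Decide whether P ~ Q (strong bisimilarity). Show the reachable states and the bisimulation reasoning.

Reachable graph of P (4 states):
  m0 = rec X. a.(a.a.X + a.(0 + 0)) has moves —a→ m1
  m1 = a.a.(rec X. a.(a.a.X + a.(0 + 0))) + a.(0 + 0) has moves —a→ m2, —a→ m3
  m2 = 0 + 0 has moves ∅
  m3 = a.(rec X. a.(a.a.X + a.(0 + 0))) has moves —a→ m0
Reachable graph of Q (5 states):
  n0 = a.(a.a.(rec X. a.(a.a.X + a.(0 + 0))) + a.(0 + 0)) has moves —a→ n1
  n1 = a.a.(rec X. a.(a.a.X + a.(0 + 0))) + a.(0 + 0) has moves —a→ n2, —a→ n3
  n2 = 0 + 0 has moves ∅
  n3 = a.(rec X. a.(a.a.X + a.(0 + 0))) has moves —a→ n4
  n4 = rec X. a.(a.a.X + a.(0 + 0)) has moves —a→ n1
Bisimilarity quotient blocks:
  B0 = {m0, n0, n4}
  B1 = {m1, n1}
  B2 = {m2, n2}
  B3 = {m3, n3}
m0 ∈ B0, n0 ∈ B0 → same block

YES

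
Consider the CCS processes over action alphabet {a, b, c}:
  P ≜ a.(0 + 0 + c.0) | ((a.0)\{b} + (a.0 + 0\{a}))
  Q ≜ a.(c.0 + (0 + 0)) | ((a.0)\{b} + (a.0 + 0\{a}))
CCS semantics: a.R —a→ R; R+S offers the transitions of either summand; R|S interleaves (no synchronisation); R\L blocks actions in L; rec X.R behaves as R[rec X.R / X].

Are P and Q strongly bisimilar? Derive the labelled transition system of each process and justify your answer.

P's transition system — 9 states:
  s0 = a.(0 + 0 + c.0) | ((a.0)\{b} + (a.0 + 0\{a})) ⊢ =a=> s1, =a=> s2, =a=> s3
  s1 = (0 + 0 + c.0) | ((a.0)\{b} + (a.0 + 0\{a})) ⊢ =a=> s4, =a=> s5, =c=> s6
  s2 = a.(0 + 0 + c.0) | 0 ⊢ =a=> s4
  s3 = a.(0 + 0 + c.0) | 0\{b} ⊢ =a=> s5
  s4 = (0 + 0 + c.0) | 0 ⊢ =c=> s7
  s5 = (0 + 0 + c.0) | 0\{b} ⊢ =c=> s8
  s6 = 0 | ((a.0)\{b} + (a.0 + 0\{a})) ⊢ =a=> s7, =a=> s8
  s7 = 0 | 0 ⊢ stopped
  s8 = 0 | 0\{b} ⊢ stopped
Q's transition system — 9 states:
  t0 = a.(c.0 + (0 + 0)) | ((a.0)\{b} + (a.0 + 0\{a})) ⊢ =a=> t1, =a=> t2, =a=> t3
  t1 = (c.0 + (0 + 0)) | ((a.0)\{b} + (a.0 + 0\{a})) ⊢ =a=> t4, =a=> t5, =c=> t6
  t2 = a.(c.0 + (0 + 0)) | 0 ⊢ =a=> t4
  t3 = a.(c.0 + (0 + 0)) | 0\{b} ⊢ =a=> t5
  t4 = (c.0 + (0 + 0)) | 0 ⊢ =c=> t7
  t5 = (c.0 + (0 + 0)) | 0\{b} ⊢ =c=> t8
  t6 = 0 | ((a.0)\{b} + (a.0 + 0\{a})) ⊢ =a=> t7, =a=> t8
  t7 = 0 | 0 ⊢ stopped
  t8 = 0 | 0\{b} ⊢ stopped
Partition-refinement fixed point:
  B0 = {s0, t0}
  B1 = {s2, s3, t2, t3}
  B2 = {s4, s5, t4, t5}
  B3 = {s7, s8, t7, t8}
  B4 = {s1, t1}
  B5 = {s6, t6}
s0 ∈ B0, t0 ∈ B0 → same block

YES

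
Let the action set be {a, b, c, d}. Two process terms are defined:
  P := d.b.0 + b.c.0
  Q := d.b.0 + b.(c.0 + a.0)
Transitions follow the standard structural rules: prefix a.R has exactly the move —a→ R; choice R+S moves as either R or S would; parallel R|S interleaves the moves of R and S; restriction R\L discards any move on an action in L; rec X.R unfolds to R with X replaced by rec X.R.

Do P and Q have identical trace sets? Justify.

NO — witness ⟨ba⟩

LTS(P): 4 reachable states
  p0 = d.b.0 + b.c.0 ⊢ --b--▸ p1, --d--▸ p2
  p1 = c.0 ⊢ --c--▸ p3
  p2 = b.0 ⊢ --b--▸ p3
  p3 = 0 ⊢ (no moves)
LTS(Q): 4 reachable states
  q0 = d.b.0 + b.(c.0 + a.0) ⊢ --b--▸ q1, --d--▸ q2
  q1 = c.0 + a.0 ⊢ --a--▸ q3, --c--▸ q3
  q2 = b.0 ⊢ --b--▸ q3
  q3 = 0 ⊢ (no moves)
Executing ba from Q (initial set {q0}):
  after b @ step 1: {q1}
  after a @ step 2: {q3}
  — Q admits the full trace.
Executing ba from P (initial set {p0}):
  after b @ step 1: {p1}
  after a @ step 2: ∅  — P cannot continue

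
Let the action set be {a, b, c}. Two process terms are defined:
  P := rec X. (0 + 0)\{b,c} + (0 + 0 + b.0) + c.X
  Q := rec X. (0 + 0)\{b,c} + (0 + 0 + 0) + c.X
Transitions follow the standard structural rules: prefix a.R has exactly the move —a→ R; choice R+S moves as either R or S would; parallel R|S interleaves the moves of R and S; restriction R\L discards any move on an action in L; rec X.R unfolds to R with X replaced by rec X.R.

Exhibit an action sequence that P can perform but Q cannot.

P's transition system — 2 states:
  p0 = rec X. (0 + 0)\{b,c} + (0 + 0 + b.0) + c.X ⊢ ··b··> p1, ··c··> p0
  p1 = 0 ⊢ ∅
Q's transition system — 1 states:
  q0 = rec X. (0 + 0)\{b,c} + (0 + 0 + 0) + c.X ⊢ ··c··> q0
Trace ⟨b⟩ through P, begin at {p0}:
  [1] b ⇒ {p1}
  — P admits the full trace.
Trace ⟨b⟩ through Q, begin at {q0}:
  [1] b ⇒ ∅  — Q cannot continue

b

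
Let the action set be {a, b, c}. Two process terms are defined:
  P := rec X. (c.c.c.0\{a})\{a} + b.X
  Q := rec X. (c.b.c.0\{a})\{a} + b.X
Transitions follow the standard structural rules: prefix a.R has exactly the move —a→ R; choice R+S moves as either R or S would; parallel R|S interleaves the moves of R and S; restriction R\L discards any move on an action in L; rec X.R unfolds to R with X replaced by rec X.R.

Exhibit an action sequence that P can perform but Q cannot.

cc

Reachable graph of P (4 states):
  u0 = rec X. (c.c.c.0\{a})\{a} + b.X | -b-> u0, -c-> u1
  u1 = (c.c.0\{a})\{a} | -c-> u2
  u2 = (c.0\{a})\{a} | -c-> u3
  u3 = 0\{a}\{a} | ∅
Reachable graph of Q (4 states):
  v0 = rec X. (c.b.c.0\{a})\{a} + b.X | -b-> v0, -c-> v1
  v1 = (b.c.0\{a})\{a} | -b-> v2
  v2 = (c.0\{a})\{a} | -c-> v3
  v3 = 0\{a}\{a} | ∅
Executing cc from P (initial set {u0}):
  [1] c ⇒ {u1}
  [2] c ⇒ {u2}
  — P admits the full trace.
Executing cc from Q (initial set {v0}):
  [1] c ⇒ {v1}
  [2] c ⇒ ∅  — Q cannot continue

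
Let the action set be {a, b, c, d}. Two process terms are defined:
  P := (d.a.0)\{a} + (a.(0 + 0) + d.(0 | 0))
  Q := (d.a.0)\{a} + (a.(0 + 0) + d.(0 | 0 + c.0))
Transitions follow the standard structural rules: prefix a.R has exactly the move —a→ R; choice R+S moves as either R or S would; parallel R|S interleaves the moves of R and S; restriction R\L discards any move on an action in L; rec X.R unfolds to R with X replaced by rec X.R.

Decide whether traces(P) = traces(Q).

LTS(P): 4 reachable states
  u0 = (d.a.0)\{a} + (a.(0 + 0) + d.(0 | 0)) has moves -a-> u1, -d-> u2, -d-> u3
  u1 = 0 + 0 has moves (no moves)
  u2 = (a.0)\{a} has moves (no moves)
  u3 = 0 | 0 has moves (no moves)
LTS(Q): 5 reachable states
  v0 = (d.a.0)\{a} + (a.(0 + 0) + d.(0 | 0 + c.0)) has moves -a-> v1, -d-> v2, -d-> v3
  v1 = 0 + 0 has moves (no moves)
  v2 = (a.0)\{a} has moves (no moves)
  v3 = 0 | 0 + c.0 has moves -c-> v4
  v4 = 0 has moves (no moves)
Executing dc from Q (initial set {v0}):
  [1] d ⇒ {v2, v3}
  [2] c ⇒ {v4}
  ✓ Q
Executing dc from P (initial set {u0}):
  [1] d ⇒ {u2, u3}
  [2] c ⇒ ∅  — P cannot continue

NO — witness ⟨dc⟩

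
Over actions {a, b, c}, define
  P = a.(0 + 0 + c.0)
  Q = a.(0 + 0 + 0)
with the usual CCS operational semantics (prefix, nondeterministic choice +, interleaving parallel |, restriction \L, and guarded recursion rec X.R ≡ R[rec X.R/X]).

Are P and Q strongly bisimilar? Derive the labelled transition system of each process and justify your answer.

NO

P's transition system — 3 states:
  u0 = a.(0 + 0 + c.0) :: =a=> u1
  u1 = 0 + 0 + c.0 :: =c=> u2
  u2 = 0 :: stopped
Q's transition system — 2 states:
  v0 = a.(0 + 0 + 0) :: =a=> v1
  v1 = 0 + 0 + 0 :: stopped
Coarsest stable partition (strong bisimilarity classes):
  B0 = {u0}
  B1 = {u1}
  B2 = {u2, v1}
  B3 = {v0}
u0 ∈ B0, v0 ∈ B3 → different blocks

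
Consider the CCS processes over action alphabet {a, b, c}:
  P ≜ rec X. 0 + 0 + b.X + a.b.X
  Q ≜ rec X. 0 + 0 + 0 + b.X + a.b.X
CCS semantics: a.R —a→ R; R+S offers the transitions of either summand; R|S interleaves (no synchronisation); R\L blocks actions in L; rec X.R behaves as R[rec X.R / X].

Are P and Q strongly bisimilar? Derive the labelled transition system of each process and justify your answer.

Reachable graph of P (2 states):
  m0 = rec X. 0 + 0 + b.X + a.b.X → ··a··> m1, ··b··> m0
  m1 = b.(rec X. 0 + 0 + b.X + a.b.X) → ··b··> m0
Reachable graph of Q (2 states):
  n0 = rec X. 0 + 0 + 0 + b.X + a.b.X → ··a··> n1, ··b··> n0
  n1 = b.(rec X. 0 + 0 + 0 + b.X + a.b.X) → ··b··> n0
Bisimilarity quotient blocks:
  B0 = {m0, n0}
  B1 = {m1, n1}
m0 ∈ B0, n0 ∈ B0 → same block

bisimilar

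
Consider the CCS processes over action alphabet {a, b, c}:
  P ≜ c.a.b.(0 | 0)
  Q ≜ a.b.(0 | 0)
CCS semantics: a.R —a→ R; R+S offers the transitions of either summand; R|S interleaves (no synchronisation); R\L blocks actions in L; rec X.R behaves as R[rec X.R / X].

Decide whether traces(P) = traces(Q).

traces(P) ≠ traces(Q) — witness ⟨c⟩

Reachable graph of P (4 states):
  p0 = c.a.b.(0 | 0) | —c→ p1
  p1 = a.b.(0 | 0) | —a→ p2
  p2 = b.(0 | 0) | —b→ p3
  p3 = 0 | 0 | stopped
Reachable graph of Q (3 states):
  q0 = a.b.(0 | 0) | —a→ q1
  q1 = b.(0 | 0) | —b→ q2
  q2 = 0 | 0 | stopped
Executing c from P (initial set {p0}):
  step 1 (c): {p1}
  ✓ P
Executing c from Q (initial set {q0}):
  step 1 (c): no successor for Q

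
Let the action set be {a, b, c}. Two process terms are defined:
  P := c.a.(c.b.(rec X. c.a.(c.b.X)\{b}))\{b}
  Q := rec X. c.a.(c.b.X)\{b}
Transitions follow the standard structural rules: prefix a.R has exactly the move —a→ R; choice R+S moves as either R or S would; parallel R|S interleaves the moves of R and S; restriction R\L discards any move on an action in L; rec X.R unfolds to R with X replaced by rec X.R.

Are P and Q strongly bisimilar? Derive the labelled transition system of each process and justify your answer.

P ~ Q

P's transition system — 4 states:
  p0 = c.a.(c.b.(rec X. c.a.(c.b.X)\{b}))\{b} :: =c=> p1
  p1 = a.(c.b.(rec X. c.a.(c.b.X)\{b}))\{b} :: =a=> p2
  p2 = (c.b.(rec X. c.a.(c.b.X)\{b}))\{b} :: =c=> p3
  p3 = (b.(rec X. c.a.(c.b.X)\{b}))\{b} :: stopped
Q's transition system — 4 states:
  q0 = rec X. c.a.(c.b.X)\{b} :: =c=> q1
  q1 = a.(c.b.(rec X. c.a.(c.b.X)\{b}))\{b} :: =a=> q2
  q2 = (c.b.(rec X. c.a.(c.b.X)\{b}))\{b} :: =c=> q3
  q3 = (b.(rec X. c.a.(c.b.X)\{b}))\{b} :: stopped
Partition-refinement fixed point:
  B0 = {p0, q0}
  B1 = {p1, q1}
  B2 = {p2, q2}
  B3 = {p3, q3}
p0 ∈ B0, q0 ∈ B0 → same block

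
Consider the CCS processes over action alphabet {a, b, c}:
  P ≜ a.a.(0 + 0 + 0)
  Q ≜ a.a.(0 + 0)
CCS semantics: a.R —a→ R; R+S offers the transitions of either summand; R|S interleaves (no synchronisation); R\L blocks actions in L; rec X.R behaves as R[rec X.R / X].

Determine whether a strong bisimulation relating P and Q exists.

YES

P's transition system — 3 states:
  m0 = a.a.(0 + 0 + 0) :: ··a··> m1
  m1 = a.(0 + 0 + 0) :: ··a··> m2
  m2 = 0 + 0 + 0 :: stopped
Q's transition system — 3 states:
  n0 = a.a.(0 + 0) :: ··a··> n1
  n1 = a.(0 + 0) :: ··a··> n2
  n2 = 0 + 0 :: stopped
Partition-refinement fixed point:
  B0 = {m0, n0}
  B1 = {m1, n1}
  B2 = {m2, n2}
m0 ∈ B0, n0 ∈ B0 → same block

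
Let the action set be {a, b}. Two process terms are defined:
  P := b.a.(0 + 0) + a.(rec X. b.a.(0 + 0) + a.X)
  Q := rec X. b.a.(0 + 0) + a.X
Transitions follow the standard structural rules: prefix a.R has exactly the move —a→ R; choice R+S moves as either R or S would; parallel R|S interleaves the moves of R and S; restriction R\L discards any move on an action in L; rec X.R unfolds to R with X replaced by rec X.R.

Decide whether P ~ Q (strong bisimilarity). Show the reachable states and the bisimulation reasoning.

Reachable graph of P (4 states):
  m0 = b.a.(0 + 0) + a.(rec X. b.a.(0 + 0) + a.X) :: -a-> m1, -b-> m2
  m1 = rec X. b.a.(0 + 0) + a.X :: -a-> m1, -b-> m2
  m2 = a.(0 + 0) :: -a-> m3
  m3 = 0 + 0 :: stopped
Reachable graph of Q (3 states):
  n0 = rec X. b.a.(0 + 0) + a.X :: -a-> n0, -b-> n1
  n1 = a.(0 + 0) :: -a-> n2
  n2 = 0 + 0 :: stopped
Bisimilarity quotient blocks:
  B0 = {m0, m1, n0}
  B1 = {m2, n1}
  B2 = {m3, n2}
m0 ∈ B0, n0 ∈ B0 → same block

YES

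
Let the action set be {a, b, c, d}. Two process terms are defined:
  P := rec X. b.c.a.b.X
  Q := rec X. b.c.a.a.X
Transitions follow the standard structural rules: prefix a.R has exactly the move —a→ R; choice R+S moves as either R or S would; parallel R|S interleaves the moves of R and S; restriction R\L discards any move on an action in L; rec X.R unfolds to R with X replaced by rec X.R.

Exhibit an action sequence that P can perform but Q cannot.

Reachable graph of P (4 states):
  s0 = rec X. b.c.a.b.X | -b-> s1
  s1 = c.a.b.(rec X. b.c.a.b.X) | -c-> s2
  s2 = a.b.(rec X. b.c.a.b.X) | -a-> s3
  s3 = b.(rec X. b.c.a.b.X) | -b-> s0
Reachable graph of Q (4 states):
  t0 = rec X. b.c.a.a.X | -b-> t1
  t1 = c.a.a.(rec X. b.c.a.a.X) | -c-> t2
  t2 = a.a.(rec X. b.c.a.a.X) | -a-> t3
  t3 = a.(rec X. b.c.a.a.X) | -a-> t0
Run σ = ⟨bcab⟩ on P: start {s0}
  after b @ step 1: {s1}
  after c @ step 2: {s2}
  after a @ step 3: {s3}
  after b @ step 4: {s0}
  ✓ P
Run σ = ⟨bcab⟩ on Q: start {t0}
  after b @ step 1: {t1}
  after c @ step 2: {t2}
  after a @ step 3: {t3}
  after b @ step 4: ∅  — Q cannot continue

bcab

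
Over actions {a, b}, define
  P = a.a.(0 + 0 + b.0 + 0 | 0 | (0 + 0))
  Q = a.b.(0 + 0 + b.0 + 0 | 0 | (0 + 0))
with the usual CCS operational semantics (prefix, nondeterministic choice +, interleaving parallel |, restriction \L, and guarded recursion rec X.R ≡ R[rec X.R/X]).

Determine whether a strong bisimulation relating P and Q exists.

not bisimilar

P's transition system — 4 states:
  u0 = a.a.(0 + 0 + b.0 + 0 | 0 | (0 + 0)) | ··a··> u1
  u1 = a.(0 + 0 + b.0 + 0 | 0 | (0 + 0)) | ··a··> u2
  u2 = 0 + 0 + b.0 + 0 | 0 | (0 + 0) | ··b··> u3
  u3 = 0 | deadlocked
Q's transition system — 4 states:
  v0 = a.b.(0 + 0 + b.0 + 0 | 0 | (0 + 0)) | ··a··> v1
  v1 = b.(0 + 0 + b.0 + 0 | 0 | (0 + 0)) | ··b··> v2
  v2 = 0 + 0 + b.0 + 0 | 0 | (0 + 0) | ··b··> v3
  v3 = 0 | deadlocked
Coarsest stable partition (strong bisimilarity classes):
  B0 = {u0}
  B1 = {u1}
  B2 = {u2, v2}
  B3 = {u3, v3}
  B4 = {v0}
  B5 = {v1}
u0 ∈ B0, v0 ∈ B4 → different blocks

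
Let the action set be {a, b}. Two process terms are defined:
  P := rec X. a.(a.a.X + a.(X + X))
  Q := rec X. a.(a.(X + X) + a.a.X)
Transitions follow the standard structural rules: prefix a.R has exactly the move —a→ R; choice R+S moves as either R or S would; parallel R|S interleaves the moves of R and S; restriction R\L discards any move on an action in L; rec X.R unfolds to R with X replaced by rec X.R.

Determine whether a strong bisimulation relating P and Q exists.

Reachable graph of P (4 states):
  m0 = rec X. a.(a.a.X + a.(X + X)) has moves -a-> m1
  m1 = a.a.(rec X. a.(a.a.X + a.(X + X))) + a.((rec X. a.(a.a.X + a.(X + X))) + (rec X. a.(a.a.X + a.(X + X)))) has moves -a-> m2, -a-> m3
  m2 = (rec X. a.(a.a.X + a.(X + X))) + (rec X. a.(a.a.X + a.(X + X))) has moves -a-> m1
  m3 = a.(rec X. a.(a.a.X + a.(X + X))) has moves -a-> m0
Reachable graph of Q (4 states):
  n0 = rec X. a.(a.(X + X) + a.a.X) has moves -a-> n1
  n1 = a.((rec X. a.(a.(X + X) + a.a.X)) + (rec X. a.(a.(X + X) + a.a.X))) + a.a.(rec X. a.(a.(X + X) + a.a.X)) has moves -a-> n2, -a-> n3
  n2 = (rec X. a.(a.(X + X) + a.a.X)) + (rec X. a.(a.(X + X) + a.a.X)) has moves -a-> n1
  n3 = a.(rec X. a.(a.(X + X) + a.a.X)) has moves -a-> n0
Partition-refinement fixed point:
  B0 = {m0, m1, m2, m3, n0, n1, n2, n3}
m0 ∈ B0, n0 ∈ B0 → same block

P ~ Q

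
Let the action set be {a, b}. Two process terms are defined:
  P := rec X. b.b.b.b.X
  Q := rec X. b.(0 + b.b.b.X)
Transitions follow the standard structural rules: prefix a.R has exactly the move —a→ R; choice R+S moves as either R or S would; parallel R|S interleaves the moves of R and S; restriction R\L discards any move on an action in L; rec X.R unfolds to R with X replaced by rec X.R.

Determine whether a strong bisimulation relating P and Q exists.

bisimilar

LTS(P): 4 reachable states
  u0 = rec X. b.b.b.b.X | --b--▸ u1
  u1 = b.b.b.(rec X. b.b.b.b.X) | --b--▸ u2
  u2 = b.b.(rec X. b.b.b.b.X) | --b--▸ u3
  u3 = b.(rec X. b.b.b.b.X) | --b--▸ u0
LTS(Q): 4 reachable states
  v0 = rec X. b.(0 + b.b.b.X) | --b--▸ v1
  v1 = 0 + b.b.b.(rec X. b.(0 + b.b.b.X)) | --b--▸ v2
  v2 = b.b.(rec X. b.(0 + b.b.b.X)) | --b--▸ v3
  v3 = b.(rec X. b.(0 + b.b.b.X)) | --b--▸ v0
Bisimilarity quotient blocks:
  B0 = {u0, u1, u2, u3, v0, v1, v2, v3}
u0 ∈ B0, v0 ∈ B0 → same block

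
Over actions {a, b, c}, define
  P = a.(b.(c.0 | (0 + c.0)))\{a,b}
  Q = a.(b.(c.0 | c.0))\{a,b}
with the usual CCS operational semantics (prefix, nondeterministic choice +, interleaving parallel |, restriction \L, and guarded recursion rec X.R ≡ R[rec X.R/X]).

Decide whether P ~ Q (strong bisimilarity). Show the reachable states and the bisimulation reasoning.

YES

LTS(P): 2 reachable states
  u0 = a.(b.(c.0 | (0 + c.0)))\{a,b} :: -a-> u1
  u1 = (b.(c.0 | (0 + c.0)))\{a,b} :: (no moves)
LTS(Q): 2 reachable states
  v0 = a.(b.(c.0 | c.0))\{a,b} :: -a-> v1
  v1 = (b.(c.0 | c.0))\{a,b} :: (no moves)
Coarsest stable partition (strong bisimilarity classes):
  B0 = {u0, v0}
  B1 = {u1, v1}
u0 ∈ B0, v0 ∈ B0 → same block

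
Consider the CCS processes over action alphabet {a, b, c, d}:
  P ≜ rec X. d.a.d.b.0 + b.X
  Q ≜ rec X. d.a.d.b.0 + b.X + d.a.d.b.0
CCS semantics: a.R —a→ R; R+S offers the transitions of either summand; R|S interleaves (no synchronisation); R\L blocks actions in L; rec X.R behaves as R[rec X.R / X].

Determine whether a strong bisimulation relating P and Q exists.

LTS(P): 5 reachable states
  m0 = rec X. d.a.d.b.0 + b.X ⊢ -b-> m0, -d-> m1
  m1 = a.d.b.0 ⊢ -a-> m2
  m2 = d.b.0 ⊢ -d-> m3
  m3 = b.0 ⊢ -b-> m4
  m4 = 0 ⊢ ·
LTS(Q): 5 reachable states
  n0 = rec X. d.a.d.b.0 + b.X + d.a.d.b.0 ⊢ -b-> n0, -d-> n1
  n1 = a.d.b.0 ⊢ -a-> n2
  n2 = d.b.0 ⊢ -d-> n3
  n3 = b.0 ⊢ -b-> n4
  n4 = 0 ⊢ ·
Bisimilarity quotient blocks:
  B0 = {m0, n0}
  B1 = {m1, n1}
  B2 = {m2, n2}
  B3 = {m3, n3}
  B4 = {m4, n4}
m0 ∈ B0, n0 ∈ B0 → same block

bisimilar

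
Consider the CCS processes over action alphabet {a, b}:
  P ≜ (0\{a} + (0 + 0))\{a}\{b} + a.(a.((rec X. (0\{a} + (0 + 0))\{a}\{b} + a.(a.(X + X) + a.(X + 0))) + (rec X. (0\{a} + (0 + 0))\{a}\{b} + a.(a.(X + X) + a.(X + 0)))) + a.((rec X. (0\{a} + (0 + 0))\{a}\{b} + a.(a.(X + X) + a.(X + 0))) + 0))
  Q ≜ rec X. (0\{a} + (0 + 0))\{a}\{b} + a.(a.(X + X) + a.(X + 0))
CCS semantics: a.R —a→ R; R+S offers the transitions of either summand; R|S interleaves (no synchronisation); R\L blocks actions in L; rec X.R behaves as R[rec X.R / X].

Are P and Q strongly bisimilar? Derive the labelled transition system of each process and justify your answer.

YES

P's transition system — 4 states:
  s0 = (0\{a} + (0 + 0))\{a}\{b} + a.(a.((rec X. (0\{a} + (0 + 0))\{a}\{b} + a.(a.(X + X) + a.(X + 0))) + (rec X. (0\{a} + (0 + 0))\{a}\{b} + a.(a.(X + X) + a.(X + 0)))) + a.((rec X. (0\{a} + (0 + 0))\{a}\{b} + a.(a.(X + X) + a.(X + 0))) + 0)) ⊢ =a=> s1
  s1 = a.((rec X. (0\{a} + (0 + 0))\{a}\{b} + a.(a.(X + X) + a.(X + 0))) + (rec X. (0\{a} + (0 + 0))\{a}\{b} + a.(a.(X + X) + a.(X + 0)))) + a.((rec X. (0\{a} + (0 + 0))\{a}\{b} + a.(a.(X + X) + a.(X + 0))) + 0) ⊢ =a=> s2, =a=> s3
  s2 = (rec X. (0\{a} + (0 + 0))\{a}\{b} + a.(a.(X + X) + a.(X + 0))) + (rec X. (0\{a} + (0 + 0))\{a}\{b} + a.(a.(X + X) + a.(X + 0))) ⊢ =a=> s1
  s3 = (rec X. (0\{a} + (0 + 0))\{a}\{b} + a.(a.(X + X) + a.(X + 0))) + 0 ⊢ =a=> s1
Q's transition system — 4 states:
  t0 = rec X. (0\{a} + (0 + 0))\{a}\{b} + a.(a.(X + X) + a.(X + 0)) ⊢ =a=> t1
  t1 = a.((rec X. (0\{a} + (0 + 0))\{a}\{b} + a.(a.(X + X) + a.(X + 0))) + (rec X. (0\{a} + (0 + 0))\{a}\{b} + a.(a.(X + X) + a.(X + 0)))) + a.((rec X. (0\{a} + (0 + 0))\{a}\{b} + a.(a.(X + X) + a.(X + 0))) + 0) ⊢ =a=> t2, =a=> t3
  t2 = (rec X. (0\{a} + (0 + 0))\{a}\{b} + a.(a.(X + X) + a.(X + 0))) + (rec X. (0\{a} + (0 + 0))\{a}\{b} + a.(a.(X + X) + a.(X + 0))) ⊢ =a=> t1
  t3 = (rec X. (0\{a} + (0 + 0))\{a}\{b} + a.(a.(X + X) + a.(X + 0))) + 0 ⊢ =a=> t1
Bisimilarity quotient blocks:
  B0 = {s0, s1, s2, s3, t0, t1, t2, t3}
s0 ∈ B0, t0 ∈ B0 → same block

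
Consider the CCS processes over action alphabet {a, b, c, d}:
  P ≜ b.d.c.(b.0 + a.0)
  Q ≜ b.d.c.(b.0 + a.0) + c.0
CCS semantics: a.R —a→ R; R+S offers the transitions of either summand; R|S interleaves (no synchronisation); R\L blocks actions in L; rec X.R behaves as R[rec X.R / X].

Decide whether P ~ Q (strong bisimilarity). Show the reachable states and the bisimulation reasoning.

LTS(P): 5 reachable states
  u0 = b.d.c.(b.0 + a.0) :: =b=> u1
  u1 = d.c.(b.0 + a.0) :: =d=> u2
  u2 = c.(b.0 + a.0) :: =c=> u3
  u3 = b.0 + a.0 :: =a=> u4, =b=> u4
  u4 = 0 :: stopped
LTS(Q): 5 reachable states
  v0 = b.d.c.(b.0 + a.0) + c.0 :: =b=> v1, =c=> v2
  v1 = d.c.(b.0 + a.0) :: =d=> v3
  v2 = 0 :: stopped
  v3 = c.(b.0 + a.0) :: =c=> v4
  v4 = b.0 + a.0 :: =a=> v2, =b=> v2
Bisimilarity quotient blocks:
  B0 = {u0}
  B1 = {u1, v1}
  B2 = {u2, v3}
  B3 = {u3, v4}
  B4 = {u4, v2}
  B5 = {v0}
u0 ∈ B0, v0 ∈ B5 → different blocks

not bisimilar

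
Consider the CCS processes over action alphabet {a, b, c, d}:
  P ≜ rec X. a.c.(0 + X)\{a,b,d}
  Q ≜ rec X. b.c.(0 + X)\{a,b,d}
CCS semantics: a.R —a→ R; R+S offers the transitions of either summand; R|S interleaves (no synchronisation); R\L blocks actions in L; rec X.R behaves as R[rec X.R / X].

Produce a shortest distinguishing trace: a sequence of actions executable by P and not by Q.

a

P's transition system — 3 states:
  u0 = rec X. a.c.(0 + X)\{a,b,d} ⊢ --a--▸ u1
  u1 = c.(0 + (rec X. a.c.(0 + X)\{a,b,d}))\{a,b,d} ⊢ --c--▸ u2
  u2 = (0 + (rec X. a.c.(0 + X)\{a,b,d}))\{a,b,d} ⊢ stopped
Q's transition system — 3 states:
  v0 = rec X. b.c.(0 + X)\{a,b,d} ⊢ --b--▸ v1
  v1 = c.(0 + (rec X. b.c.(0 + X)\{a,b,d}))\{a,b,d} ⊢ --c--▸ v2
  v2 = (0 + (rec X. b.c.(0 + X)\{a,b,d}))\{a,b,d} ⊢ stopped
Run σ = ⟨a⟩ on P: start {u0}
  after a @ step 1: {u1}
  P completes σ.
Run σ = ⟨a⟩ on Q: start {v0}
  after a @ step 1: ∅  — Q cannot continue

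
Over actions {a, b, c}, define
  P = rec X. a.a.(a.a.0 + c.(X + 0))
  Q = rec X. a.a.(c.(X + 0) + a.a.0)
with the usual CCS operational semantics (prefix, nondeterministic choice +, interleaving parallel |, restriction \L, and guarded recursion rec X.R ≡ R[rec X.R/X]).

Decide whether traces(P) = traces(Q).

trace-equivalent

P's transition system — 6 states:
  p0 = rec X. a.a.(a.a.0 + c.(X + 0)) | ··a··> p1
  p1 = a.(a.a.0 + c.((rec X. a.a.(a.a.0 + c.(X + 0))) + 0)) | ··a··> p2
  p2 = a.a.0 + c.((rec X. a.a.(a.a.0 + c.(X + 0))) + 0) | ··a··> p3, ··c··> p4
  p3 = a.0 | ··a··> p5
  p4 = (rec X. a.a.(a.a.0 + c.(X + 0))) + 0 | ··a··> p1
  p5 = 0 | (no moves)
Q's transition system — 6 states:
  q0 = rec X. a.a.(c.(X + 0) + a.a.0) | ··a··> q1
  q1 = a.(c.((rec X. a.a.(c.(X + 0) + a.a.0)) + 0) + a.a.0) | ··a··> q2
  q2 = c.((rec X. a.a.(c.(X + 0) + a.a.0)) + 0) + a.a.0 | ··a··> q3, ··c··> q4
  q3 = a.0 | ··a··> q5
  q4 = (rec X. a.a.(c.(X + 0) + a.a.0)) + 0 | ··a··> q1
  q5 = 0 | (no moves)
Partition-refinement fixed point:
  B0 = {p0, p4, q0, q4}
  B1 = {p1, q1}
  B2 = {p2, q2}
  B3 = {p3, q3}
  B4 = {p5, q5}
p0 ∈ B0, q0 ∈ B0 → same block
Bisimilar ⇒ trace-equivalent.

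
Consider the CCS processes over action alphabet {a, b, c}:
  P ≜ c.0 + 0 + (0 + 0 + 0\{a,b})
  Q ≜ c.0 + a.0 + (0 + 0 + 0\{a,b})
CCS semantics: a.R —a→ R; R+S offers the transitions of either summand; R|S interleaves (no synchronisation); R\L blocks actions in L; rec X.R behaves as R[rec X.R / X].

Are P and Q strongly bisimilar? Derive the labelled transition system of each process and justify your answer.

not bisimilar

LTS(P): 2 reachable states
  u0 = c.0 + 0 + (0 + 0 + 0\{a,b}) ⊢ --c--▸ u1
  u1 = 0 ⊢ stopped
LTS(Q): 2 reachable states
  v0 = c.0 + a.0 + (0 + 0 + 0\{a,b}) ⊢ --a--▸ v1, --c--▸ v1
  v1 = 0 ⊢ stopped
Coarsest stable partition (strong bisimilarity classes):
  B0 = {u0}
  B1 = {u1, v1}
  B2 = {v0}
u0 ∈ B0, v0 ∈ B2 → different blocks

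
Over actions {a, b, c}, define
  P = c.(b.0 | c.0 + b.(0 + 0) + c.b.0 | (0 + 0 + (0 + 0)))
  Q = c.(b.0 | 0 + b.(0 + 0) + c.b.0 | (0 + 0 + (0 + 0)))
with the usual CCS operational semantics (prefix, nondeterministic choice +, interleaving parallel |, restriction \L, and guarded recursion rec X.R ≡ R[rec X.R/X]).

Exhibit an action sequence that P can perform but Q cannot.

P's transition system — 8 states:
  u0 = c.(b.0 | c.0 + b.(0 + 0) + c.b.0 | (0 + 0 + (0 + 0))) → -c-> u1
  u1 = b.0 | c.0 + b.(0 + 0) + c.b.0 | (0 + 0 + (0 + 0)) → -b-> u2, -b-> u3, -c-> u4, -c-> u5
  u2 = 0 + 0 → (no moves)
  u3 = 0 | c.0 → -c-> u6
  u4 = b.0 | (0 + 0 + (0 + 0)) → -b-> u7
  u5 = b.0 | 0 → -b-> u6
  u6 = 0 | 0 → (no moves)
  u7 = 0 | (0 + 0 + (0 + 0)) → (no moves)
Q's transition system — 6 states:
  v0 = c.(b.0 | 0 + b.(0 + 0) + c.b.0 | (0 + 0 + (0 + 0))) → -c-> v1
  v1 = b.0 | 0 + b.(0 + 0) + c.b.0 | (0 + 0 + (0 + 0)) → -b-> v2, -b-> v3, -c-> v4
  v2 = 0 + 0 → (no moves)
  v3 = 0 | 0 → (no moves)
  v4 = b.0 | (0 + 0 + (0 + 0)) → -b-> v5
  v5 = 0 | (0 + 0 + (0 + 0)) → (no moves)
Run σ = ⟨cbc⟩ on P: start {u0}
  [1] c ⇒ {u1}
  [2] b ⇒ {u2, u3}
  [3] c ⇒ {u6}
  P completes σ.
Run σ = ⟨cbc⟩ on Q: start {v0}
  [1] c ⇒ {v1}
  [2] b ⇒ {v2, v3}
  [3] c ⇒ no successor for Q

cbc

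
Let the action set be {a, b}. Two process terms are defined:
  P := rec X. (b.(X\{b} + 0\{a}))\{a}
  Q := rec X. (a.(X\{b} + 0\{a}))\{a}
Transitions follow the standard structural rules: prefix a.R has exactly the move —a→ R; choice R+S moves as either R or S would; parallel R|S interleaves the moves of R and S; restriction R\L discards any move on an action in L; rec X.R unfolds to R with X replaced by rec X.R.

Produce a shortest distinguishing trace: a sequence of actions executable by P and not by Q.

P's transition system — 2 states:
  m0 = rec X. (b.(X\{b} + 0\{a}))\{a} ⊢ =b=> m1
  m1 = ((rec X. (b.(X\{b} + 0\{a}))\{a})\{b} + 0\{a})\{a} ⊢ ∅
Q's transition system — 1 states:
  n0 = rec X. (a.(X\{b} + 0\{a}))\{a} ⊢ ∅
Run σ = ⟨b⟩ on P: start {m0}
  [1] b ⇒ {m1}
  ✓ P
Run σ = ⟨b⟩ on Q: start {n0}
  [1] b ⇒ no successor for Q

b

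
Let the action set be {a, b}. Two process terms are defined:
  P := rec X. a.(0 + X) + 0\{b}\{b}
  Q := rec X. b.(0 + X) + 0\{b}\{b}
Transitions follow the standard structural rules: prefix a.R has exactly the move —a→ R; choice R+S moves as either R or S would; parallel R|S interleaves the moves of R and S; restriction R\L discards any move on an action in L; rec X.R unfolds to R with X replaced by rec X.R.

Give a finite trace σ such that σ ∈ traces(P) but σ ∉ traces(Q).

a

LTS(P): 2 reachable states
  m0 = rec X. a.(0 + X) + 0\{b}\{b} | --a--▸ m1
  m1 = 0 + (rec X. a.(0 + X) + 0\{b}\{b}) | --a--▸ m1
LTS(Q): 2 reachable states
  n0 = rec X. b.(0 + X) + 0\{b}\{b} | --b--▸ n1
  n1 = 0 + (rec X. b.(0 + X) + 0\{b}\{b}) | --b--▸ n1
Executing a from P (initial set {m0}):
  step 1 (a): {m1}
  P completes σ.
Executing a from Q (initial set {n0}):
  step 1 (a): ∅ (Q stuck)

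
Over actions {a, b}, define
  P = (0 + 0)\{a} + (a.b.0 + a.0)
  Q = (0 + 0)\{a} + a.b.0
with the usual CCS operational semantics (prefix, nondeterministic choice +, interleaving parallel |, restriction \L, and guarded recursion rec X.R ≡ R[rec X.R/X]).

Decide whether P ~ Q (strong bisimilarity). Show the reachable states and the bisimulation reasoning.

P's transition system — 3 states:
  m0 = (0 + 0)\{a} + (a.b.0 + a.0) :: =a=> m1, =a=> m2
  m1 = 0 :: ∅
  m2 = b.0 :: =b=> m1
Q's transition system — 3 states:
  n0 = (0 + 0)\{a} + a.b.0 :: =a=> n1
  n1 = b.0 :: =b=> n2
  n2 = 0 :: ∅
Bisimilarity quotient blocks:
  B0 = {m0}
  B1 = {m2, n1}
  B2 = {m1, n2}
  B3 = {n0}
m0 ∈ B0, n0 ∈ B3 → different blocks

not bisimilar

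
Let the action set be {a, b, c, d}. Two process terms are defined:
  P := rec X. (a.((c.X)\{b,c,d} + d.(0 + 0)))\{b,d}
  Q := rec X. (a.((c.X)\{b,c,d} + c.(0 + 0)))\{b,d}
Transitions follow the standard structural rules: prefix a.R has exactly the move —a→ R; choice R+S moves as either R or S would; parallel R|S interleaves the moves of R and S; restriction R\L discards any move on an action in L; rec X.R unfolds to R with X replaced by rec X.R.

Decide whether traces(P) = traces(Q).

trace-distinct — witness ⟨ac⟩

LTS(P): 2 reachable states
  s0 = rec X. (a.((c.X)\{b,c,d} + d.(0 + 0)))\{b,d} :: —a→ s1
  s1 = ((c.(rec X. (a.((c.X)\{b,c,d} + d.(0 + 0)))\{b,d}))\{b,c,d} + d.(0 + 0))\{b,d} :: ·
LTS(Q): 3 reachable states
  t0 = rec X. (a.((c.X)\{b,c,d} + c.(0 + 0)))\{b,d} :: —a→ t1
  t1 = ((c.(rec X. (a.((c.X)\{b,c,d} + c.(0 + 0)))\{b,d}))\{b,c,d} + c.(0 + 0))\{b,d} :: —c→ t2
  t2 = (0 + 0)\{b,d} :: ·
Executing ac from Q (initial set {t0}):
  step 1 (a): {t1}
  step 2 (c): {t2}
  ✓ Q
Executing ac from P (initial set {s0}):
  step 1 (a): {s1}
  step 2 (c): ∅  — P cannot continue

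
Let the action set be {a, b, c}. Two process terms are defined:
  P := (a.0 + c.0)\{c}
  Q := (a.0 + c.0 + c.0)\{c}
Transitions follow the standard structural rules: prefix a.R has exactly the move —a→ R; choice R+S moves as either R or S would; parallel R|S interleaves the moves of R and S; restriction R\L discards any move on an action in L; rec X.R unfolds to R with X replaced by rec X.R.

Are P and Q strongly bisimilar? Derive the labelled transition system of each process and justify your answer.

LTS(P): 2 reachable states
  s0 = (a.0 + c.0)\{c} has moves ··a··> s1
  s1 = 0\{c} has moves ·
LTS(Q): 2 reachable states
  t0 = (a.0 + c.0 + c.0)\{c} has moves ··a··> t1
  t1 = 0\{c} has moves ·
Coarsest stable partition (strong bisimilarity classes):
  B0 = {s0, t0}
  B1 = {s1, t1}
s0 ∈ B0, t0 ∈ B0 → same block

bisimilar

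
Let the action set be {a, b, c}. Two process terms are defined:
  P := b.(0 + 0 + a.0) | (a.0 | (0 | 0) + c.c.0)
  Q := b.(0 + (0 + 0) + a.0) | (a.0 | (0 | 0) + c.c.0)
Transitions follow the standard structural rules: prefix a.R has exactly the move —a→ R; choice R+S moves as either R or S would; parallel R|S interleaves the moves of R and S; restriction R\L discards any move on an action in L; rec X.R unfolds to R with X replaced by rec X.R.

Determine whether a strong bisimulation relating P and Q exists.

Reachable graph of P (12 states):
  u0 = b.(0 + 0 + a.0) | (a.0 | (0 | 0) + c.c.0) ⊢ —a→ u1, —b→ u2, —c→ u3
  u1 = b.(0 + 0 + a.0) | (0 | (0 | 0)) ⊢ —b→ u4
  u2 = (0 + 0 + a.0) | (a.0 | (0 | 0) + c.c.0) ⊢ —a→ u4, —a→ u5, —c→ u6
  u3 = b.(0 + 0 + a.0) | c.0 ⊢ —b→ u6, —c→ u7
  u4 = (0 + 0 + a.0) | (0 | (0 | 0)) ⊢ —a→ u8
  u5 = 0 | (a.0 | (0 | 0) + c.c.0) ⊢ —a→ u8, —c→ u9
  u6 = (0 + 0 + a.0) | c.0 ⊢ —a→ u9, —c→ u10
  u7 = b.(0 + 0 + a.0) | 0 ⊢ —b→ u10
  u8 = 0 | (0 | (0 | 0)) ⊢ (no moves)
  u9 = 0 | c.0 ⊢ —c→ u11
  u10 = (0 + 0 + a.0) | 0 ⊢ —a→ u11
  u11 = 0 | 0 ⊢ (no moves)
Reachable graph of Q (12 states):
  v0 = b.(0 + (0 + 0) + a.0) | (a.0 | (0 | 0) + c.c.0) ⊢ —a→ v1, —b→ v2, —c→ v3
  v1 = b.(0 + (0 + 0) + a.0) | (0 | (0 | 0)) ⊢ —b→ v4
  v2 = (0 + (0 + 0) + a.0) | (a.0 | (0 | 0) + c.c.0) ⊢ —a→ v4, —a→ v5, —c→ v6
  v3 = b.(0 + (0 + 0) + a.0) | c.0 ⊢ —b→ v6, —c→ v7
  v4 = (0 + (0 + 0) + a.0) | (0 | (0 | 0)) ⊢ —a→ v8
  v5 = 0 | (a.0 | (0 | 0) + c.c.0) ⊢ —a→ v8, —c→ v9
  v6 = (0 + (0 + 0) + a.0) | c.0 ⊢ —a→ v9, —c→ v10
  v7 = b.(0 + (0 + 0) + a.0) | 0 ⊢ —b→ v10
  v8 = 0 | (0 | (0 | 0)) ⊢ (no moves)
  v9 = 0 | c.0 ⊢ —c→ v11
  v10 = (0 + (0 + 0) + a.0) | 0 ⊢ —a→ v11
  v11 = 0 | 0 ⊢ (no moves)
Bisimilarity quotient blocks:
  B0 = {u0, v0}
  B1 = {u2, v2}
  B2 = {u6, v6}
  B3 = {u10, u4, v10, v4}
  B4 = {u11, u8, v11, v8}
  B5 = {u9, v9}
  B6 = {u5, v5}
  B7 = {u1, u7, v1, v7}
  B8 = {u3, v3}
u0 ∈ B0, v0 ∈ B0 → same block

bisimilar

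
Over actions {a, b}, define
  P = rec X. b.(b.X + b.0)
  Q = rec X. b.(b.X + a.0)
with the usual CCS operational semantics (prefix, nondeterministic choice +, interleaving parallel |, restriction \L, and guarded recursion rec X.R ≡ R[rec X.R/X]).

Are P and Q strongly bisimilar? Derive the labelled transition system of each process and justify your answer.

NO

LTS(P): 3 reachable states
  u0 = rec X. b.(b.X + b.0) → —b→ u1
  u1 = b.(rec X. b.(b.X + b.0)) + b.0 → —b→ u0, —b→ u2
  u2 = 0 → deadlocked
LTS(Q): 3 reachable states
  v0 = rec X. b.(b.X + a.0) → —b→ v1
  v1 = b.(rec X. b.(b.X + a.0)) + a.0 → —a→ v2, —b→ v0
  v2 = 0 → deadlocked
Coarsest stable partition (strong bisimilarity classes):
  B0 = {u0}
  B1 = {u1}
  B2 = {u2, v2}
  B3 = {v0}
  B4 = {v1}
u0 ∈ B0, v0 ∈ B3 → different blocks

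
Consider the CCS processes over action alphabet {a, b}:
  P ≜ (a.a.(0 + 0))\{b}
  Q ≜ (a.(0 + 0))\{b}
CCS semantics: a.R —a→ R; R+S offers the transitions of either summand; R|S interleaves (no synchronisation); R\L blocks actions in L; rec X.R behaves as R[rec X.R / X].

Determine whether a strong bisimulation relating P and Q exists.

Reachable graph of P (3 states):
  m0 = (a.a.(0 + 0))\{b} → —a→ m1
  m1 = (a.(0 + 0))\{b} → —a→ m2
  m2 = (0 + 0)\{b} → deadlocked
Reachable graph of Q (2 states):
  n0 = (a.(0 + 0))\{b} → —a→ n1
  n1 = (0 + 0)\{b} → deadlocked
Coarsest stable partition (strong bisimilarity classes):
  B0 = {m0}
  B1 = {m1, n0}
  B2 = {m2, n1}
m0 ∈ B0, n0 ∈ B1 → different blocks

not bisimilar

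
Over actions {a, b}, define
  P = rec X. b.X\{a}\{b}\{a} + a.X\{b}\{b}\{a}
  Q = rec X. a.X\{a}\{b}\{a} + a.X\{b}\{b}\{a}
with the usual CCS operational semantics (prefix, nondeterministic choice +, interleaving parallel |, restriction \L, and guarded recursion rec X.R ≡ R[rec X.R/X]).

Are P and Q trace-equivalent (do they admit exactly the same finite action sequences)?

Reachable graph of P (3 states):
  s0 = rec X. b.X\{a}\{b}\{a} + a.X\{b}\{b}\{a} → ··a··> s1, ··b··> s2
  s1 = (rec X. b.X\{a}\{b}\{a} + a.X\{b}\{b}\{a})\{b}\{b}\{a} → stopped
  s2 = (rec X. b.X\{a}\{b}\{a} + a.X\{b}\{b}\{a})\{a}\{b}\{a} → stopped
Reachable graph of Q (3 states):
  t0 = rec X. a.X\{a}\{b}\{a} + a.X\{b}\{b}\{a} → ··a··> t1, ··a··> t2
  t1 = (rec X. a.X\{a}\{b}\{a} + a.X\{b}\{b}\{a})\{a}\{b}\{a} → stopped
  t2 = (rec X. a.X\{a}\{b}\{a} + a.X\{b}\{b}\{a})\{b}\{b}\{a} → stopped
Trace ⟨b⟩ through P, begin at {s0}:
  step 1 (b): {s2}
  P completes σ.
Trace ⟨b⟩ through Q, begin at {t0}:
  step 1 (b): ∅  — Q cannot continue

NO — witness ⟨b⟩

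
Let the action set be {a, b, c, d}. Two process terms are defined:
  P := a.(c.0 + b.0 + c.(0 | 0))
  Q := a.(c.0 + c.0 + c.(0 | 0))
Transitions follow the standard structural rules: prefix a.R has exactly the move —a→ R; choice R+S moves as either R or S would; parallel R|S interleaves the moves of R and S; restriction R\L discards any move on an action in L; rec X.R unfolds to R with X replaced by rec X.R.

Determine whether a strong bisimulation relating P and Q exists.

P ≁ Q

P's transition system — 4 states:
  p0 = a.(c.0 + b.0 + c.(0 | 0)) ⊢ --a--▸ p1
  p1 = c.0 + b.0 + c.(0 | 0) ⊢ --b--▸ p2, --c--▸ p2, --c--▸ p3
  p2 = 0 ⊢ (no moves)
  p3 = 0 | 0 ⊢ (no moves)
Q's transition system — 4 states:
  q0 = a.(c.0 + c.0 + c.(0 | 0)) ⊢ --a--▸ q1
  q1 = c.0 + c.0 + c.(0 | 0) ⊢ --c--▸ q2, --c--▸ q3
  q2 = 0 ⊢ (no moves)
  q3 = 0 | 0 ⊢ (no moves)
Coarsest stable partition (strong bisimilarity classes):
  B0 = {p0}
  B1 = {p1}
  B2 = {p2, p3, q2, q3}
  B3 = {q0}
  B4 = {q1}
p0 ∈ B0, q0 ∈ B3 → different blocks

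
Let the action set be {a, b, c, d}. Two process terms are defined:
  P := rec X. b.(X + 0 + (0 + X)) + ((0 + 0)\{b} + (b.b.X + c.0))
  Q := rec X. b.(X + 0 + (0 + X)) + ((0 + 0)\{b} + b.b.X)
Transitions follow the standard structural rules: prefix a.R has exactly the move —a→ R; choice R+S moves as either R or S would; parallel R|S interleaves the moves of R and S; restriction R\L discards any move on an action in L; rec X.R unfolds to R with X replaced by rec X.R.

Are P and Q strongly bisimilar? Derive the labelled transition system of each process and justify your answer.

P's transition system — 4 states:
  p0 = rec X. b.(X + 0 + (0 + X)) + ((0 + 0)\{b} + (b.b.X + c.0)) → -b-> p1, -b-> p2, -c-> p3
  p1 = (rec X. b.(X + 0 + (0 + X)) + ((0 + 0)\{b} + (b.b.X + c.0))) + 0 + (0 + (rec X. b.(X + 0 + (0 + X)) + ((0 + 0)\{b} + (b.b.X + c.0)))) → -b-> p1, -b-> p2, -c-> p3
  p2 = b.(rec X. b.(X + 0 + (0 + X)) + ((0 + 0)\{b} + (b.b.X + c.0))) → -b-> p0
  p3 = 0 → stopped
Q's transition system — 3 states:
  q0 = rec X. b.(X + 0 + (0 + X)) + ((0 + 0)\{b} + b.b.X) → -b-> q1, -b-> q2
  q1 = (rec X. b.(X + 0 + (0 + X)) + ((0 + 0)\{b} + b.b.X)) + 0 + (0 + (rec X. b.(X + 0 + (0 + X)) + ((0 + 0)\{b} + b.b.X))) → -b-> q1, -b-> q2
  q2 = b.(rec X. b.(X + 0 + (0 + X)) + ((0 + 0)\{b} + b.b.X)) → -b-> q0
Partition-refinement fixed point:
  B0 = {p0, p1}
  B1 = {p3}
  B2 = {p2}
  B3 = {q0, q1, q2}
p0 ∈ B0, q0 ∈ B3 → different blocks

NO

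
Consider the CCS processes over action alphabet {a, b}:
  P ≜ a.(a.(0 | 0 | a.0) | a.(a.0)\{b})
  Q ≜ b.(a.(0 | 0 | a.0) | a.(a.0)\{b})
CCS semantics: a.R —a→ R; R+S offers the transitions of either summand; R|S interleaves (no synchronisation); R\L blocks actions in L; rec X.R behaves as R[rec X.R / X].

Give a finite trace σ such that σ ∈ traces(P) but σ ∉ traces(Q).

a

P's transition system — 10 states:
  m0 = a.(a.(0 | 0 | a.0) | a.(a.0)\{b}) ⊢ ··a··> m1
  m1 = a.(0 | 0 | a.0) | a.(a.0)\{b} ⊢ ··a··> m2, ··a··> m3
  m2 = 0 | 0 | a.0 | a.(a.0)\{b} ⊢ ··a··> m4, ··a··> m5
  m3 = a.(0 | 0 | a.0) | (a.0)\{b} ⊢ ··a··> m5, ··a··> m6
  m4 = 0 | 0 | 0 | a.(a.0)\{b} ⊢ ··a··> m7
  m5 = 0 | 0 | a.0 | (a.0)\{b} ⊢ ··a··> m7, ··a··> m8
  m6 = a.(0 | 0 | a.0) | 0\{b} ⊢ ··a··> m8
  m7 = 0 | 0 | 0 | (a.0)\{b} ⊢ ··a··> m9
  m8 = 0 | 0 | a.0 | 0\{b} ⊢ ··a··> m9
  m9 = 0 | 0 | 0 | 0\{b} ⊢ stopped
Q's transition system — 10 states:
  n0 = b.(a.(0 | 0 | a.0) | a.(a.0)\{b}) ⊢ ··b··> n1
  n1 = a.(0 | 0 | a.0) | a.(a.0)\{b} ⊢ ··a··> n2, ··a··> n3
  n2 = 0 | 0 | a.0 | a.(a.0)\{b} ⊢ ··a··> n4, ··a··> n5
  n3 = a.(0 | 0 | a.0) | (a.0)\{b} ⊢ ··a··> n5, ··a··> n6
  n4 = 0 | 0 | 0 | a.(a.0)\{b} ⊢ ··a··> n7
  n5 = 0 | 0 | a.0 | (a.0)\{b} ⊢ ··a··> n7, ··a··> n8
  n6 = a.(0 | 0 | a.0) | 0\{b} ⊢ ··a··> n8
  n7 = 0 | 0 | 0 | (a.0)\{b} ⊢ ··a··> n9
  n8 = 0 | 0 | a.0 | 0\{b} ⊢ ··a··> n9
  n9 = 0 | 0 | 0 | 0\{b} ⊢ stopped
Run σ = ⟨a⟩ on P: start {m0}
  [1] a ⇒ {m1}
  ✓ P
Run σ = ⟨a⟩ on Q: start {n0}
  [1] a ⇒ no successor for Q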